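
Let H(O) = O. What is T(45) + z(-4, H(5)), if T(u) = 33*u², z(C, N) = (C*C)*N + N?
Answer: 66910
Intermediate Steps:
z(C, N) = N + N*C² (z(C, N) = C²*N + N = N*C² + N = N + N*C²)
T(45) + z(-4, H(5)) = 33*45² + 5*(1 + (-4)²) = 33*2025 + 5*(1 + 16) = 66825 + 5*17 = 66825 + 85 = 66910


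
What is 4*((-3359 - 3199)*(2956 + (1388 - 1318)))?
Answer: -79378032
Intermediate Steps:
4*((-3359 - 3199)*(2956 + (1388 - 1318))) = 4*(-6558*(2956 + 70)) = 4*(-6558*3026) = 4*(-19844508) = -79378032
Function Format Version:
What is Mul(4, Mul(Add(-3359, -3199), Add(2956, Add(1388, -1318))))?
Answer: -79378032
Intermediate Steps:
Mul(4, Mul(Add(-3359, -3199), Add(2956, Add(1388, -1318)))) = Mul(4, Mul(-6558, Add(2956, 70))) = Mul(4, Mul(-6558, 3026)) = Mul(4, -19844508) = -79378032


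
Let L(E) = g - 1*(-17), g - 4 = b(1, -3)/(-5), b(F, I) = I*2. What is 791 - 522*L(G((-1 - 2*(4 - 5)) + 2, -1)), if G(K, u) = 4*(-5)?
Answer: -53987/5 ≈ -10797.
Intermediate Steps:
G(K, u) = -20
b(F, I) = 2*I
g = 26/5 (g = 4 + (2*(-3))/(-5) = 4 - 6*(-⅕) = 4 + 6/5 = 26/5 ≈ 5.2000)
L(E) = 111/5 (L(E) = 26/5 - 1*(-17) = 26/5 + 17 = 111/5)
791 - 522*L(G((-1 - 2*(4 - 5)) + 2, -1)) = 791 - 522*111/5 = 791 - 57942/5 = -53987/5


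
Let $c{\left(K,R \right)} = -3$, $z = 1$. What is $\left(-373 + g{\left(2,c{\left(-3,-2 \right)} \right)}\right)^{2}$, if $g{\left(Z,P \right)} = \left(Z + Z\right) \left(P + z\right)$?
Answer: $145161$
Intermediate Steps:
$g{\left(Z,P \right)} = 2 Z \left(1 + P\right)$ ($g{\left(Z,P \right)} = \left(Z + Z\right) \left(P + 1\right) = 2 Z \left(1 + P\right)$)
$\left(-373 + g{\left(2,c{\left(-3,-2 \right)} \right)}\right)^{2} = \left(-373 + 2 \cdot 2 \left(1 - 3\right)\right)^{2} = \left(-373 + 2 \cdot 2 \left(-2\right)\right)^{2} = \left(-373 - 8\right)^{2} = \left(-381\right)^{2} = 145161$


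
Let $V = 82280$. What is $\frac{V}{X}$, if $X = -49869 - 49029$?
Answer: $- \frac{41140}{49449} \approx -0.83197$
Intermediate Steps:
$X = -98898$ ($X = -49869 - 49029 = -98898$)
$\frac{V}{X} = \frac{82280}{-98898} = 82280 \left(- \frac{1}{98898}\right) = - \frac{41140}{49449}$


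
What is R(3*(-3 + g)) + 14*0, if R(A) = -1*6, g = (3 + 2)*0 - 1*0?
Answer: -6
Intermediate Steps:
g = 0 (g = 5*0 + 0 = 0 + 0 = 0)
R(A) = -6
R(3*(-3 + g)) + 14*0 = -6 + 14*0 = -6 + 0 = -6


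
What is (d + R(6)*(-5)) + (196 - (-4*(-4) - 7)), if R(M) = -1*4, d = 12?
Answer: 219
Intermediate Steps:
R(M) = -4
(d + R(6)*(-5)) + (196 - (-4*(-4) - 7)) = (12 - 4*(-5)) + (196 - (-4*(-4) - 7)) = (12 + 20) + (196 - (16 - 7)) = 32 + (196 - 1*9) = 32 + (196 - 9) = 32 + 187 = 219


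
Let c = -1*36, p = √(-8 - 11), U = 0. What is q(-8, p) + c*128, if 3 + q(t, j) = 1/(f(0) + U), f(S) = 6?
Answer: -27665/6 ≈ -4610.8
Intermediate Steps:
p = I*√19 (p = √(-19) = I*√19 ≈ 4.3589*I)
c = -36
q(t, j) = -17/6 (q(t, j) = -3 + 1/(6 + 0) = -3 + 1/6 = -3 + ⅙ = -17/6)
q(-8, p) + c*128 = -17/6 - 36*128 = -17/6 - 4608 = -27665/6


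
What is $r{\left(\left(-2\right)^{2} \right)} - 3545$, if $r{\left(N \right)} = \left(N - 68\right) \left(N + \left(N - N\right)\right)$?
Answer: $-3801$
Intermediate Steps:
$r{\left(N \right)} = N \left(-68 + N\right)$ ($r{\left(N \right)} = \left(-68 + N\right) \left(N + 0\right) = \left(-68 + N\right) N = N \left(-68 + N\right)$)
$r{\left(\left(-2\right)^{2} \right)} - 3545 = \left(-2\right)^{2} \left(-68 + \left(-2\right)^{2}\right) - 3545 = 4 \left(-68 + 4\right) - 3545 = 4 \left(-64\right) - 3545 = -256 - 3545 = -3801$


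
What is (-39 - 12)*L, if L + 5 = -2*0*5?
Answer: 255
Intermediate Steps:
L = -5 (L = -5 - 2*0*5 = -5 + 0*5 = -5 + 0 = -5)
(-39 - 12)*L = (-39 - 12)*(-5) = -51*(-5) = 255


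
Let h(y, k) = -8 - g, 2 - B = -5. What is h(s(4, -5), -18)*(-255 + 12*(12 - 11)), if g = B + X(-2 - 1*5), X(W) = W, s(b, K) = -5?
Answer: 1944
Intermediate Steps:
B = 7 (B = 2 - 1*(-5) = 2 + 5 = 7)
g = 0 (g = 7 + (-2 - 1*5) = 7 + (-2 - 5) = 7 - 7 = 0)
h(y, k) = -8 (h(y, k) = -8 - 1*0 = -8 + 0 = -8)
h(s(4, -5), -18)*(-255 + 12*(12 - 11)) = -8*(-255 + 12*(12 - 11)) = -8*(-255 + 12*1) = -8*(-255 + 12) = -8*(-243) = 1944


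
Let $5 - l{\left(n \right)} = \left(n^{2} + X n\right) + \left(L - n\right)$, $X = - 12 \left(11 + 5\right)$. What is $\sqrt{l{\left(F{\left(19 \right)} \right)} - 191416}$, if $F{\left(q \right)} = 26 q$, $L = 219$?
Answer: $2 i \sqrt{85081} \approx 583.37 i$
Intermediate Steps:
$X = -192$ ($X = \left(-12\right) 16 = -192$)
$l{\left(n \right)} = -214 - n^{2} + 193 n$ ($l{\left(n \right)} = 5 - \left(\left(n^{2} - 192 n\right) - \left(-219 + n\right)\right) = 5 - \left(219 + n^{2} - 193 n\right) = -214 - n^{2} + 193 n$)
$\sqrt{l{\left(F{\left(19 \right)} \right)} - 191416} = \sqrt{\left(-214 - \left(26 \cdot 19\right)^{2} + 193 \cdot 26 \cdot 19\right) - 191416} = \sqrt{\left(-214 - 494^{2} + 193 \cdot 494\right) - 191416} = \sqrt{\left(-214 - 244036 + 95342\right) - 191416} = \sqrt{-148908 - 191416} = \sqrt{-340324} = 2 i \sqrt{85081}$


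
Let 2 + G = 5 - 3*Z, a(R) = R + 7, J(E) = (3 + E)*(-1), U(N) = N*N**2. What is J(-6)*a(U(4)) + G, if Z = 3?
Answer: 207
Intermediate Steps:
U(N) = N**3
J(E) = -3 - E
a(R) = 7 + R
G = -6 (G = -2 + (5 - 3*3) = -2 + (5 - 9) = -2 - 4 = -6)
J(-6)*a(U(4)) + G = (-3 - 1*(-6))*(7 + 4**3) - 6 = (-3 + 6)*(7 + 64) - 6 = 3*71 - 6 = 213 - 6 = 207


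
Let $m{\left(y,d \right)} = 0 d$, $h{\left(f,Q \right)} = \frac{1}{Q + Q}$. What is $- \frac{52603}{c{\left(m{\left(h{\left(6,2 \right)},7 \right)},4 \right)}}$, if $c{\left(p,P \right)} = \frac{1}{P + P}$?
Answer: $-420824$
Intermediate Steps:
$h{\left(f,Q \right)} = \frac{1}{2 Q}$
$m{\left(y,d \right)} = 0$
$c{\left(p,P \right)} = \frac{1}{2 P}$
$- \frac{52603}{c{\left(m{\left(h{\left(6,2 \right)},7 \right)},4 \right)}} = - \frac{52603}{\frac{1}{2} \cdot \frac{1}{4}} = - 52603 \frac{1}{\frac{1}{8}} = \left(-52603\right) 8 = -420824$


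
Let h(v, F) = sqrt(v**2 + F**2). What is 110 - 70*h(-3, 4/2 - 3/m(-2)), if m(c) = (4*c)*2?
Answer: 110 - 35*sqrt(3529)/8 ≈ -149.90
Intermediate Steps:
m(c) = 8*c
h(v, F) = sqrt(F**2 + v**2)
110 - 70*h(-3, 4/2 - 3/m(-2)) = 110 - 70*sqrt((4/2 - 3/(8*(-2)))**2 + (-3)**2) = 110 - 70*sqrt((4*(1/2) - 3/(-16))**2 + 9) = 110 - 70*sqrt((2 - 3*(-1/16))**2 + 9) = 110 - 70*sqrt((2 + 3/16)**2 + 9) = 110 - 70*sqrt((35/16)**2 + 9) = 110 - 70*sqrt(1225/256 + 9) = 110 - 35*sqrt(3529)/8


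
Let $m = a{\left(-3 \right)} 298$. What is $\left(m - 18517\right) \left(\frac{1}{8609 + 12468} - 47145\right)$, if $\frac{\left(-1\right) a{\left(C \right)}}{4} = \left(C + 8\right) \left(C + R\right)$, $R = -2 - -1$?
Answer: $- \frac{5289332897972}{21077} \approx -2.5095 \cdot 10^{8}$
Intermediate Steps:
$R = -1$ ($R = -2 + 1 = -1$)
$a{\left(C \right)} = - 4 \left(-1 + C\right) \left(8 + C\right)$ ($a{\left(C \right)} = - 4 \left(C + 8\right) \left(C - 1\right) = - 4 \left(8 + C\right) \left(-1 + C\right) = - 4 \left(-1 + C\right) \left(8 + C\right)$)
$m = 23840$ ($m = \left(32 - -84 - 4 \left(-3\right)^{2}\right) 298 = \left(32 + 84 - 36\right) 298 = 80 \cdot 298 = 23840$)
$\left(m - 18517\right) \left(\frac{1}{8609 + 12468} - 47145\right) = \left(23840 - 18517\right) \left(\frac{1}{8609 + 12468} - 47145\right) = 5323 \left(\frac{1}{21077} - 47145\right) = 5323 \left(- \frac{993675164}{21077}\right) = - \frac{5289332897972}{21077}$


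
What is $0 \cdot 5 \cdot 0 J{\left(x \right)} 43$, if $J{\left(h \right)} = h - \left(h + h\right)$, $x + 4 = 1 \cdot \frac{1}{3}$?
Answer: $0$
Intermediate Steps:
$x = - \frac{11}{3}$ ($x = -4 + 1 \cdot \frac{1}{3} = -4 + \frac{1}{3} = - \frac{11}{3} \approx -3.6667$)
$J{\left(h \right)} = - h$ ($J{\left(h \right)} = h - 2 h = - h$)
$0 \cdot 5 \cdot 0 J{\left(x \right)} 43 = 0 \cdot 5 \cdot 0 \left(\left(-1\right) \left(- \frac{11}{3}\right)\right) 43 = 0 \cdot 0 \cdot \frac{11}{3} \cdot 43 = 0 \cdot \frac{11}{3} \cdot 43 = 0 \cdot 43 = 0$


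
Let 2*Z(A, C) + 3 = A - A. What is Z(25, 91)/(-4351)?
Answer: 3/8702 ≈ 0.00034475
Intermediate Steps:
Z(A, C) = -3/2 (Z(A, C) = -3/2 + (A - A)/2 = -3/2 + (1/2)*0 = -3/2 + 0 = -3/2)
Z(25, 91)/(-4351) = -3/2/(-4351) = -3/2*(-1/4351) = 3/8702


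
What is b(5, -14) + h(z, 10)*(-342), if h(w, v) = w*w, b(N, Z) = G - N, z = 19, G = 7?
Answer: -123460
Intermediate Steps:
b(N, Z) = 7 - N
h(w, v) = w**2
b(5, -14) + h(z, 10)*(-342) = (7 - 1*5) + 19**2*(-342) = (7 - 5) + 361*(-342) = 2 - 123462 = -123460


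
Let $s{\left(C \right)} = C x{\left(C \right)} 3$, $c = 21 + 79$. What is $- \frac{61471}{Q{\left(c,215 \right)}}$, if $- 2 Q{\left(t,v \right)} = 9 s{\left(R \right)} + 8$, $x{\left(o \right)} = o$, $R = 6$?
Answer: $\frac{61471}{490} \approx 125.45$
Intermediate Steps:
$c = 100$
$s{\left(C \right)} = 3 C^{2}$ ($s{\left(C \right)} = C C 3 = C^{2} \cdot 3 = 3 C^{2}$)
$Q{\left(t,v \right)} = -490$ ($Q{\left(t,v \right)} = - \frac{9 \cdot 3 \cdot 6^{2} + 8}{2} = - \frac{9 \cdot 3 \cdot 36 + 8}{2} = - \frac{9 \cdot 108 + 8}{2} = - \frac{972 + 8}{2} = \left(- \frac{1}{2}\right) 980 = -490$)
$- \frac{61471}{Q{\left(c,215 \right)}} = - \frac{61471}{-490} = \left(-61471\right) \left(- \frac{1}{490}\right) = \frac{61471}{490}$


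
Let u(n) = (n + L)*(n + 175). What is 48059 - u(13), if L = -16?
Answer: 48623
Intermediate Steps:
u(n) = (-16 + n)*(175 + n) (u(n) = (n - 16)*(n + 175) = (-16 + n)*(175 + n))
48059 - u(13) = 48059 - (-2800 + 13**2 + 159*13) = 48059 - (-2800 + 169 + 2067) = 48059 - 1*(-564) = 48059 + 564 = 48623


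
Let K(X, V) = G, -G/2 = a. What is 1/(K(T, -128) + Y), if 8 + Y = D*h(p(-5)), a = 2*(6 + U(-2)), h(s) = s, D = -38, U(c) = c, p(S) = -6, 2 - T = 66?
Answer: 1/204 ≈ 0.0049020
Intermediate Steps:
T = -64 (T = 2 - 1*66 = 2 - 66 = -64)
a = 8 (a = 2*(6 - 2) = 2*4 = 8)
G = -16 (G = -2*8 = -16)
K(X, V) = -16
Y = 220 (Y = -8 - 38*(-6) = -8 + 228 = 220)
1/(K(T, -128) + Y) = 1/(-16 + 220) = 1/204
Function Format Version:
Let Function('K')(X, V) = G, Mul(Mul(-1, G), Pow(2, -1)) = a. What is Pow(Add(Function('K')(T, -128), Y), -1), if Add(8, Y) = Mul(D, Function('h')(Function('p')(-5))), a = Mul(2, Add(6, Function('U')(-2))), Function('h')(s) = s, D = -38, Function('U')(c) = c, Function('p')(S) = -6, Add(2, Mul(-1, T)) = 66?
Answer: Rational(1, 204) ≈ 0.0049020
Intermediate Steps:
T = -64 (T = Add(2, Mul(-1, 66)) = Add(2, -66) = -64)
a = 8 (a = Mul(2, Add(6, -2)) = Mul(2, 4) = 8)
G = -16 (G = Mul(-2, 8) = -16)
Function('K')(X, V) = -16
Y = 220 (Y = Add(-8, Mul(-38, -6)) = Add(-8, 228) = 220)
Pow(Add(Function('K')(T, -128), Y), -1) = Pow(Add(-16, 220), -1) = Pow(204, -1) = Rational(1, 204)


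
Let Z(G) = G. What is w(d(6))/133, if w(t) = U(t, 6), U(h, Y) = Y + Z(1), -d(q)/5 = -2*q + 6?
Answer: 1/19 ≈ 0.052632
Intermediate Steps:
d(q) = -30 + 10*q (d(q) = -5*(-2*q + 6) = -5*(6 - 2*q) = -30 + 10*q)
U(h, Y) = 1 + Y (U(h, Y) = Y + 1 = 1 + Y)
w(t) = 7 (w(t) = 1 + 6 = 7)
w(d(6))/133 = 7/133 = 7*(1/133) = 1/19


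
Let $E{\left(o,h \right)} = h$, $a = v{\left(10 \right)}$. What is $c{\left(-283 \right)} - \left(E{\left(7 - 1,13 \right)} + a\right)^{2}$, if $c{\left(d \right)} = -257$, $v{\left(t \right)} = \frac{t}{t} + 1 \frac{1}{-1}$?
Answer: $-426$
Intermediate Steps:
$v{\left(t \right)} = 0$ ($v{\left(t \right)} = 1 + 1 \left(-1\right) = 1 - 1 = 0$)
$a = 0$
$c{\left(-283 \right)} - \left(E{\left(7 - 1,13 \right)} + a\right)^{2} = -257 - \left(13 + 0\right)^{2} = -257 - 13^{2} = -257 - 169 = -426$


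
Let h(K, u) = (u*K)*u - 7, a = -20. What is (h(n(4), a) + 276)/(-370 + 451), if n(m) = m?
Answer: 623/27 ≈ 23.074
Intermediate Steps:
h(K, u) = -7 + K*u² (h(K, u) = (K*u)*u - 7 = K*u² - 7 = -7 + K*u²)
(h(n(4), a) + 276)/(-370 + 451) = ((-7 + 4*(-20)²) + 276)/(-370 + 451) = ((-7 + 4*400) + 276)/81 = ((-7 + 1600) + 276)*(1/81) = (1593 + 276)*(1/81) = 1869*(1/81) = 623/27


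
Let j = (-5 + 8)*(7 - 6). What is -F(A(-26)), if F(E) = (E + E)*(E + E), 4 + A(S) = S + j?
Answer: -2916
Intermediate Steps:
j = 3 (j = 3*1 = 3)
A(S) = -1 + S (A(S) = -4 + (S + 3) = -4 + (3 + S) = -1 + S)
F(E) = 4*E**2 (F(E) = (2*E)*(2*E) = 4*E**2)
-F(A(-26)) = -4*(-1 - 26)**2 = -4*(-27)**2 = -4*729 = -1*2916 = -2916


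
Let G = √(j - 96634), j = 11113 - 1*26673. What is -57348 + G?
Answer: -57348 + 3*I*√12466 ≈ -57348.0 + 334.95*I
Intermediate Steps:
j = -15560 (j = 11113 - 26673 = -15560)
G = 3*I*√12466 (G = √(-15560 - 96634) = √(-112194) = 3*I*√12466 ≈ 334.95*I)
-57348 + G = -57348 + 3*I*√12466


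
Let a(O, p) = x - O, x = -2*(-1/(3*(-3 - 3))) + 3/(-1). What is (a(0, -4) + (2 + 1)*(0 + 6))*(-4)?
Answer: -536/9 ≈ -59.556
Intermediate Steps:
x = -28/9 (x = -2/((-3*(-6))) + 3*(-1) = -2/18 - 3 = -2*1/18 - 3 = -⅑ - 3 = -28/9 ≈ -3.1111)
a(O, p) = -28/9 - O
(a(0, -4) + (2 + 1)*(0 + 6))*(-4) = ((-28/9 - 1*0) + (2 + 1)*(0 + 6))*(-4) = ((-28/9 + 0) + 3*6)*(-4) = (-28/9 + 18)*(-4) = (134/9)*(-4) = -536/9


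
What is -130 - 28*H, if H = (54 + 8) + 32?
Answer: -2762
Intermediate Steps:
H = 94 (H = 62 + 32 = 94)
-130 - 28*H = -130 - 28*94 = -130 - 2632 = -2762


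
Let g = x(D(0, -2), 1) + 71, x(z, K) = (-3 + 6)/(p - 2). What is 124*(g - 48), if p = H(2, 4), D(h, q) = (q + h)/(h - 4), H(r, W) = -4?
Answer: 2790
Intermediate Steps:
D(h, q) = (h + q)/(-4 + h)
p = -4
x(z, K) = -½ (x(z, K) = (-3 + 6)/(-4 - 2) = 3/(-6) = 3*(-⅙) = -½)
g = 141/2 (g = -½ + 71 = 141/2 ≈ 70.500)
124*(g - 48) = 124*(141/2 - 48) = 124*(45/2) = 2790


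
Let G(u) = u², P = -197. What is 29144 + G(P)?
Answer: 67953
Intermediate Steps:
29144 + G(P) = 29144 + (-197)² = 29144 + 38809 = 67953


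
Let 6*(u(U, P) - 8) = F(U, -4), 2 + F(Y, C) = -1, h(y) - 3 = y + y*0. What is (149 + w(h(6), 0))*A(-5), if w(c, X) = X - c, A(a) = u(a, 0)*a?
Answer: -5250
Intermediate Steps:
h(y) = 3 + y (h(y) = 3 + (y + y*0) = 3 + (y + 0) = 3 + y)
F(Y, C) = -3 (F(Y, C) = -2 - 1 = -3)
u(U, P) = 15/2 (u(U, P) = 8 + (⅙)*(-3) = 8 - ½ = 15/2)
A(a) = 15*a/2
(149 + w(h(6), 0))*A(-5) = (149 + (0 - (3 + 6)))*((15/2)*(-5)) = (149 + (0 - 1*9))*(-75/2) = (149 + (0 - 9))*(-75/2) = (149 - 9)*(-75/2) = 140*(-75/2) = -5250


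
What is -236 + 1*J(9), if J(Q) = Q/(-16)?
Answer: -3785/16 ≈ -236.56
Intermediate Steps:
J(Q) = -Q/16 (J(Q) = Q*(-1/16) = -Q/16)
-236 + 1*J(9) = -236 + 1*(-1/16*9) = -236 + 1*(-9/16) = -236 - 9/16 = -3785/16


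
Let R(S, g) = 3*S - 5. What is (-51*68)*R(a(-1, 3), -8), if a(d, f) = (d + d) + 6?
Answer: -24276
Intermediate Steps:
a(d, f) = 6 + 2*d (a(d, f) = 2*d + 6 = 6 + 2*d)
R(S, g) = -5 + 3*S
(-51*68)*R(a(-1, 3), -8) = (-51*68)*(-5 + 3*(6 + 2*(-1))) = -3468*(-5 + 3*(6 - 2)) = -3468*(-5 + 3*4) = -3468*(-5 + 12) = -3468*7 = -24276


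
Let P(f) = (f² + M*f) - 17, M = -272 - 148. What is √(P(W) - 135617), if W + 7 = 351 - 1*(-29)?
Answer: I*√153165 ≈ 391.36*I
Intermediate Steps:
M = -420
W = 373 (W = -7 + (351 - 1*(-29)) = -7 + (351 + 29) = -7 + 380 = 373)
P(f) = -17 + f² - 420*f (P(f) = (f² - 420*f) - 17 = -17 + f² - 420*f)
√(P(W) - 135617) = √((-17 + 373² - 420*373) - 135617) = √((-17 + 139129 - 156660) - 135617) = √(-17548 - 135617) = √(-153165) = I*√153165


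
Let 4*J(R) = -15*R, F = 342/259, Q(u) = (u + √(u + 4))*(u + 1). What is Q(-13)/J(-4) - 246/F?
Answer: -50131/285 - 12*I/5 ≈ -175.9 - 2.4*I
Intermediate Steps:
Q(u) = (1 + u)*(u + √(4 + u)) (Q(u) = (u + √(4 + u))*(1 + u) = (1 + u)*(u + √(4 + u)))
F = 342/259 (F = 342*(1/259) = 342/259 ≈ 1.3205)
J(R) = -15*R/4 (J(R) = (-15*R)/4 = -15*R/4)
Q(-13)/J(-4) - 246/F = (-13 + (-13)² + √(4 - 13) - 13*√(4 - 13))/((-15/4*(-4))) - 246/342/259 = (-13 + 169 + √(-9) - 39*I)/15 - 246*259/342 = (-13 + 169 + 3*I - 39*I)*(1/15) - 10619/57 = (156 - 36*I)*(1/15) - 10619/57 = (52/5 - 12*I/5) - 10619/57 = -50131/285 - 12*I/5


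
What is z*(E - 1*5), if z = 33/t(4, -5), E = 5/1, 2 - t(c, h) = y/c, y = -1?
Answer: 0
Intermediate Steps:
t(c, h) = 2 + 1/c (t(c, h) = 2 - (-1)/c = 2 + 1/c)
E = 5 (E = 5*1 = 5)
z = 44/3 (z = 33/(2 + 1/4) = 33/(9/4) = 33*(4/9) = 44/3 ≈ 14.667)
z*(E - 1*5) = 44*(5 - 1*5)/3 = 44*(5 - 5)/3 = (44/3)*0 = 0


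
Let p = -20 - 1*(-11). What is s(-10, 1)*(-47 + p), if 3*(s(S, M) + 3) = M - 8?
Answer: 896/3 ≈ 298.67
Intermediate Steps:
s(S, M) = -17/3 + M/3 (s(S, M) = -3 + (M - 8)/3 = -3 + (-8 + M)/3 = -3 + (-8/3 + M/3) = -17/3 + M/3)
p = -9 (p = -20 + 11 = -9)
s(-10, 1)*(-47 + p) = (-17/3 + (⅓)*1)*(-47 - 9) = (-17/3 + ⅓)*(-56) = -16/3*(-56) = 896/3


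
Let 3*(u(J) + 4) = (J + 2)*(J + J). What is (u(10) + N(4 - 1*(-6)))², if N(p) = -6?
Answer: 4900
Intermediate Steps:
u(J) = -4 + 2*J*(2 + J)/3 (u(J) = -4 + ((J + 2)*(J + J))/3 = -4 + ((2 + J)*(2*J))/3 = -4 + (2*J*(2 + J))/3 = -4 + 2*J*(2 + J)/3)
(u(10) + N(4 - 1*(-6)))² = ((-4 + (⅔)*10² + (4/3)*10) - 6)² = ((-4 + (⅔)*100 + 40/3) - 6)² = ((-4 + 200/3 + 40/3) - 6)² = (76 - 6)² = 70² = 4900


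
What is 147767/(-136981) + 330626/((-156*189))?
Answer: -1909470859/155336454 ≈ -12.292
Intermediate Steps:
147767/(-136981) + 330626/((-156*189)) = 147767*(-1/136981) + 330626/(-29484) = -147767/136981 + 330626*(-1/29484) = -147767/136981 - 165313/14742 = -1909470859/155336454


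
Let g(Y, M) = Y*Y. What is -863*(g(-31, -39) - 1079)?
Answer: 101834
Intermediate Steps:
g(Y, M) = Y²
-863*(g(-31, -39) - 1079) = -863*((-31)² - 1079) = -863*(961 - 1079) = -863*(-118) = 101834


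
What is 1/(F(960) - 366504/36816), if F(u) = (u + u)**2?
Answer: 1534/5654922329 ≈ 2.7127e-7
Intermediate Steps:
F(u) = 4*u**2 (F(u) = (2*u)**2 = 4*u**2)
1/(F(960) - 366504/36816) = 1/(4*960**2 - 366504/36816) = 1/(4*921600 - 366504*1/36816) = 1/(3686400 - 15271/1534) = 1/(5654922329/1534) = 1534/5654922329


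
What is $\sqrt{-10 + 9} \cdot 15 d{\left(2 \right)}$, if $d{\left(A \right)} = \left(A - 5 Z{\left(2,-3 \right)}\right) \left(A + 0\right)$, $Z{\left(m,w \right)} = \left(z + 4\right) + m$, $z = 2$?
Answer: $- 1140 i \approx - 1140.0 i$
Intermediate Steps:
$Z{\left(m,w \right)} = 6 + m$ ($Z{\left(m,w \right)} = \left(2 + 4\right) + m = 6 + m$)
$d{\left(A \right)} = A \left(-40 + A\right)$ ($d{\left(A \right)} = \left(A - 5 \left(6 + 2\right)\right) \left(A + 0\right) = \left(A - 40\right) A = \left(-40 + A\right) A = A \left(-40 + A\right)$)
$\sqrt{-10 + 9} \cdot 15 d{\left(2 \right)} = \sqrt{-10 + 9} \cdot 15 \cdot 2 \left(-40 + 2\right) = \sqrt{-1} \cdot 15 \cdot 2 \left(-38\right) = i 15 \left(-76\right) = 15 i \left(-76\right) = - 1140 i$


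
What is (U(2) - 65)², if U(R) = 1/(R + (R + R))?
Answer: 151321/36 ≈ 4203.4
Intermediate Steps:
U(R) = 1/(3*R) (U(R) = 1/(R + 2*R) = 1/(3*R))
(U(2) - 65)² = ((⅓)/2 - 65)² = ((⅓)*(½) - 65)² = (⅙ - 65)² = (-389/6)² = 151321/36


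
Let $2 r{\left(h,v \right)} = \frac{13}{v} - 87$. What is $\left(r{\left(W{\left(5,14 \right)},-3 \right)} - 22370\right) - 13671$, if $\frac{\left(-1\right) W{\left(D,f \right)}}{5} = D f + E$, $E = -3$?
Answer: $- \frac{108260}{3} \approx -36087.0$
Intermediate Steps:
$W{\left(D,f \right)} = 15 - 5 D f$ ($W{\left(D,f \right)} = - 5 \left(D f - 3\right) = - 5 \left(-3 + D f\right) = 15 - 5 D f$)
$r{\left(h,v \right)} = - \frac{87}{2} + \frac{13}{2 v}$ ($r{\left(h,v \right)} = \frac{\frac{13}{v} - 87}{2} = \frac{-87 + \frac{13}{v}}{2} = - \frac{87}{2} + \frac{13}{2 v}$)
$\left(r{\left(W{\left(5,14 \right)},-3 \right)} - 22370\right) - 13671 = \left(\frac{13 - -261}{2 \left(-3\right)} - 22370\right) - 13671 = \left(\frac{1}{2} \left(- \frac{1}{3}\right) \left(13 + 261\right) - 22370\right) - 13671 = \left(\frac{1}{2} \left(- \frac{1}{3}\right) 274 - 22370\right) - 13671 = \left(- \frac{137}{3} - 22370\right) - 13671 = - \frac{67247}{3} - 13671 = - \frac{108260}{3}$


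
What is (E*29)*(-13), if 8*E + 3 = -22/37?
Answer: 50141/296 ≈ 169.40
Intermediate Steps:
E = -133/296 (E = -3/8 + (-22/37)/8 = -3/8 + (-22*1/37)/8 = -3/8 + (⅛)*(-22/37) = -3/8 - 11/148 = -133/296 ≈ -0.44932)
(E*29)*(-13) = -133/296*29*(-13) = -3857/296*(-13) = 50141/296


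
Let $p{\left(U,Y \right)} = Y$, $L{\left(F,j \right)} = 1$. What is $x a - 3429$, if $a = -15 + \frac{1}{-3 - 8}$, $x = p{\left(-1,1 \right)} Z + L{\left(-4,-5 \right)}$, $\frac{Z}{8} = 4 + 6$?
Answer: $- \frac{51165}{11} \approx -4651.4$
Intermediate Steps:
$Z = 80$ ($Z = 8 \left(4 + 6\right) = 8 \cdot 10 = 80$)
$x = 81$ ($x = 1 \cdot 80 + 1 = 80 + 1 = 81$)
$a = - \frac{166}{11}$ ($a = -15 + \frac{1}{-11} = -15 - \frac{1}{11} = - \frac{166}{11} \approx -15.091$)
$x a - 3429 = 81 \left(- \frac{166}{11}\right) - 3429 = - \frac{13446}{11} - 3429 = - \frac{51165}{11}$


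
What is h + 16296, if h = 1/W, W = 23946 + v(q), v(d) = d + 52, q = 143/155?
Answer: 60618398723/3719833 ≈ 16296.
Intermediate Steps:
q = 143/155 (q = 143*(1/155) = 143/155 ≈ 0.92258)
v(d) = 52 + d
W = 3719833/155 (W = 23946 + (52 + 143/155) = 23946 + 8203/155 = 3719833/155 ≈ 23999.)
h = 155/3719833 (h = 1/(3719833/155) = 155/3719833 ≈ 4.1669e-5)
h + 16296 = 155/3719833 + 16296 = 60618398723/3719833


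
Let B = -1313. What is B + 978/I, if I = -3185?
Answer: -4182883/3185 ≈ -1313.3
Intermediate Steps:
B + 978/I = -1313 + 978/(-3185) = -1313 + 978*(-1/3185) = -1313 - 978/3185 = -4182883/3185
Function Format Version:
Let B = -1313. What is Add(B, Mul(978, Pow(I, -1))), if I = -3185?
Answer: Rational(-4182883, 3185) ≈ -1313.3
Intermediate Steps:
Add(B, Mul(978, Pow(I, -1))) = Add(-1313, Mul(978, Pow(-3185, -1))) = Add(-1313, Mul(978, Rational(-1, 3185))) = Add(-1313, Rational(-978, 3185)) = Rational(-4182883, 3185)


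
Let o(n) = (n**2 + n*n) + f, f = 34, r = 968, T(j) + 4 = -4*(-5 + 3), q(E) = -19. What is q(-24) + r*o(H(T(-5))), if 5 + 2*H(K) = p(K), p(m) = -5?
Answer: 81293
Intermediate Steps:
T(j) = 4 (T(j) = -4 - 4*(-5 + 3) = -4 - 4*(-2) = -4 + 8 = 4)
H(K) = -5 (H(K) = -5/2 + (1/2)*(-5) = -5/2 - 5/2 = -5)
o(n) = 34 + 2*n**2 (o(n) = (n**2 + n*n) + 34 = (n**2 + n**2) + 34 = 2*n**2 + 34 = 34 + 2*n**2)
q(-24) + r*o(H(T(-5))) = -19 + 968*(34 + 2*(-5)**2) = -19 + 968*(34 + 2*25) = -19 + 968*(34 + 50) = -19 + 968*84 = -19 + 81312 = 81293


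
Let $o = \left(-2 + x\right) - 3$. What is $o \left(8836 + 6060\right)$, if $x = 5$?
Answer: $0$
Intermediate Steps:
$o = 0$ ($o = \left(-2 + 5\right) - 3 = 3 - 3 = 0$)
$o \left(8836 + 6060\right) = 0 \left(8836 + 6060\right) = 0 \cdot 14896 = 0$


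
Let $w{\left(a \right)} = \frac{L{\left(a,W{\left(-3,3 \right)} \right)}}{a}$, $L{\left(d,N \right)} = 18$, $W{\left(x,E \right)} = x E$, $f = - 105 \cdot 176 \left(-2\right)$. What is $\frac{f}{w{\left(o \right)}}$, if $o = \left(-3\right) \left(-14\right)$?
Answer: $86240$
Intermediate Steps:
$f = 36960$ ($f = \left(-105\right) \left(-352\right) = 36960$)
$W{\left(x,E \right)} = E x$
$o = 42$
$w{\left(a \right)} = \frac{18}{a}$
$\frac{f}{w{\left(o \right)}} = \frac{36960}{18 \cdot \frac{1}{42}} = \frac{36960}{\frac{3}{7}} = 36960 \cdot \frac{7}{3} = 86240$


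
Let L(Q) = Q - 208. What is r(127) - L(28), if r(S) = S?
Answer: 307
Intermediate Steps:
L(Q) = -208 + Q
r(127) - L(28) = 127 - (-208 + 28) = 127 - 1*(-180) = 127 + 180 = 307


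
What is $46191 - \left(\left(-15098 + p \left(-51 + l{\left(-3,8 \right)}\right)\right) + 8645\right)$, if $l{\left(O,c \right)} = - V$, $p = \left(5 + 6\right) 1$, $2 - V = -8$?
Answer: $53315$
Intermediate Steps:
$V = 10$ ($V = 2 - -8 = 2 + 8 = 10$)
$p = 11$ ($p = 11 \cdot 1 = 11$)
$l{\left(O,c \right)} = -10$ ($l{\left(O,c \right)} = \left(-1\right) 10 = -10$)
$46191 - \left(\left(-15098 + p \left(-51 + l{\left(-3,8 \right)}\right)\right) + 8645\right) = 46191 - \left(\left(-15098 + 11 \left(-51 - 10\right)\right) + 8645\right) = 46191 - \left(\left(-15098 + 11 \left(-61\right)\right) + 8645\right) = 46191 - \left(\left(-15098 - 671\right) + 8645\right) = 46191 - \left(-15769 + 8645\right) = 46191 - -7124 = 46191 + 7124 = 53315$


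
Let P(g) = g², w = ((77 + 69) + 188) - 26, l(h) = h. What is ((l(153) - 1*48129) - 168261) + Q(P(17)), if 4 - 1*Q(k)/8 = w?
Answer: -218669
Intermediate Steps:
w = 308 (w = (146 + 188) - 26 = 334 - 26 = 308)
Q(k) = -2432 (Q(k) = 32 - 8*308 = 32 - 2464 = -2432)
((l(153) - 1*48129) - 168261) + Q(P(17)) = ((153 - 1*48129) - 168261) - 2432 = ((153 - 48129) - 168261) - 2432 = (-47976 - 168261) - 2432 = -216237 - 2432 = -218669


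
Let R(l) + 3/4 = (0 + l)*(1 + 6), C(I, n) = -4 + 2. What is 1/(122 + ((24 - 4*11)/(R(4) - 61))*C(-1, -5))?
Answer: 27/3262 ≈ 0.0082771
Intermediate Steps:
C(I, n) = -2
R(l) = -3/4 + 7*l (R(l) = -3/4 + (0 + l)*(1 + 6) = -3/4 + l*7 = -3/4 + 7*l)
1/(122 + ((24 - 4*11)/(R(4) - 61))*C(-1, -5)) = 1/(122 + ((24 - 4*11)/((-3/4 + 7*4) - 61))*(-2)) = 1/(122 + ((24 - 44)/((-3/4 + 28) - 61))*(-2)) = 1/(122 - 20/(109/4 - 61)*(-2)) = 1/(122 - 20/(-135/4)*(-2)) = 1/(122 - 20*(-4/135)*(-2)) = 1/(122 + (16/27)*(-2)) = 1/(122 - 32/27) = 1/(3262/27) = 27/3262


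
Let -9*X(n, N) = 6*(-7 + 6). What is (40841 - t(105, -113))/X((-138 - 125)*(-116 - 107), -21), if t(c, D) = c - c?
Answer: 122523/2 ≈ 61262.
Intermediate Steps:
t(c, D) = 0
X(n, N) = ⅔ (X(n, N) = -2*(-7 + 6)/3 = -2*(-1)/3 = -⅑*(-6) = ⅔)
(40841 - t(105, -113))/X((-138 - 125)*(-116 - 107), -21) = (40841 - 1*0)/(⅔) = (40841 + 0)*(3/2) = 40841*(3/2) = 122523/2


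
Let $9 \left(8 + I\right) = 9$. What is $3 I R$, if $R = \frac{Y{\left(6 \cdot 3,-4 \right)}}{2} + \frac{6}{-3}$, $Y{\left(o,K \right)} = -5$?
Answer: $\frac{189}{2} \approx 94.5$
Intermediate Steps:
$I = -7$ ($I = -8 + \frac{1}{9} \cdot 9 = -8 + 1 = -7$)
$R = - \frac{9}{2}$ ($R = - \frac{5}{2} + \frac{6}{-3} = \left(-5\right) \frac{1}{2} + 6 \left(- \frac{1}{3}\right) = - \frac{5}{2} - 2 = - \frac{9}{2} \approx -4.5$)
$3 I R = 3 \left(-7\right) \left(- \frac{9}{2}\right) = \left(-21\right) \left(- \frac{9}{2}\right) = \frac{189}{2}$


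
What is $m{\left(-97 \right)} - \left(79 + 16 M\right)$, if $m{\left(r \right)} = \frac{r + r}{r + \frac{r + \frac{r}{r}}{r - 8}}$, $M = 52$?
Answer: $- \frac{3056903}{3363} \approx -908.98$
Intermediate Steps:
$m{\left(r \right)} = \frac{2 r}{r + \frac{1 + r}{-8 + r}}$ ($m{\left(r \right)} = \frac{2 r}{r + \frac{r + 1}{-8 + r}} = \frac{2 r}{r + \frac{1 + r}{-8 + r}}$)
$m{\left(-97 \right)} - \left(79 + 16 M\right) = 2 \left(-97\right) \frac{1}{1 + \left(-97\right)^{2} - -679} \left(-8 - 97\right) - \left(79 + 16 \cdot 52\right) = 2 \left(-97\right) \frac{1}{1 + 9409 + 679} \left(-105\right) - \left(79 + 832\right) = 2 \left(-97\right) \frac{1}{10089} \left(-105\right) - 911 = \frac{6790}{3363} - 911 = - \frac{3056903}{3363}$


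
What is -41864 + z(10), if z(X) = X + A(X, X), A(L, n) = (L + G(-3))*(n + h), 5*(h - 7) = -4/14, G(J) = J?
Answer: -208677/5 ≈ -41735.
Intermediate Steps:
h = 243/35 (h = 7 + (-4/14)/5 = 7 + (-4*1/14)/5 = 7 + (⅕)*(-2/7) = 7 - 2/35 = 243/35 ≈ 6.9429)
A(L, n) = (-3 + L)*(243/35 + n) (A(L, n) = (L - 3)*(n + 243/35) = (-3 + L)*(243/35 + n))
z(X) = -729/35 + X² + 173*X/35 (z(X) = X + (-729/35 - 3*X + 243*X/35 + X*X) = X + (-729/35 - 3*X + 243*X/35 + X²) = X + (-729/35 + X² + 138*X/35) = -729/35 + X² + 173*X/35)
-41864 + z(10) = -41864 + (-729/35 + 10² + (173/35)*10) = -41864 + (-729/35 + 100 + 346/7) = -41864 + 643/5 = -208677/5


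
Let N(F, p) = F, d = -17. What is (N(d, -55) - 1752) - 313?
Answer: -2082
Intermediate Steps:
(N(d, -55) - 1752) - 313 = (-17 - 1752) - 313 = -1769 - 313 = -2082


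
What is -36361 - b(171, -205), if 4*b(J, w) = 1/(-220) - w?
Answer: -32042779/880 ≈ -36412.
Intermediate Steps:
b(J, w) = -1/880 - w/4 (b(J, w) = (1/(-220) - w)/4 = (-1/220 - w)/4 = -1/880 - w/4)
-36361 - b(171, -205) = -36361 - (-1/880 - ¼*(-205)) = -36361 - (-1/880 + 205/4) = -36361 - 1*45099/880 = -36361 - 45099/880 = -32042779/880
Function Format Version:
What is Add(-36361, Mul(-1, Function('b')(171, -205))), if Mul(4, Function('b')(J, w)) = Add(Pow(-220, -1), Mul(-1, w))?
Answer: Rational(-32042779, 880) ≈ -36412.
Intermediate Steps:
Function('b')(J, w) = Add(Rational(-1, 880), Mul(Rational(-1, 4), w)) (Function('b')(J, w) = Mul(Rational(1, 4), Add(Pow(-220, -1), Mul(-1, w))) = Mul(Rational(1, 4), Add(Rational(-1, 220), Mul(-1, w))) = Add(Rational(-1, 880), Mul(Rational(-1, 4), w)))
Add(-36361, Mul(-1, Function('b')(171, -205))) = Add(-36361, Mul(-1, Add(Rational(-1, 880), Mul(Rational(-1, 4), -205)))) = Add(-36361, Mul(-1, Add(Rational(-1, 880), Rational(205, 4)))) = Add(-36361, Mul(-1, Rational(45099, 880))) = Add(-36361, Rational(-45099, 880)) = Rational(-32042779, 880)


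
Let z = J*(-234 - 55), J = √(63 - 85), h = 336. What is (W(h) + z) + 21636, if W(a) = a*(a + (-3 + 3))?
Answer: 134532 - 289*I*√22 ≈ 1.3453e+5 - 1355.5*I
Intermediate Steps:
J = I*√22 (J = √(-22) = I*√22 ≈ 4.6904*I)
W(a) = a² (W(a) = a*(a + 0) = a*a = a²)
z = -289*I*√22 (z = (I*√22)*(-234 - 55) = (I*√22)*(-289) = -289*I*√22 ≈ -1355.5*I)
(W(h) + z) + 21636 = (336² - 289*I*√22) + 21636 = (112896 - 289*I*√22) + 21636 = 134532 - 289*I*√22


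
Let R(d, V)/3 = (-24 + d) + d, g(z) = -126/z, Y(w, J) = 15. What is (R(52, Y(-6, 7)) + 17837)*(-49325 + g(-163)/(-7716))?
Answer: -186905476084067/209618 ≈ -8.9165e+8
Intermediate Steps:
R(d, V) = -72 + 6*d (R(d, V) = 3*((-24 + d) + d) = 3*(-24 + 2*d) = -72 + 6*d)
(R(52, Y(-6, 7)) + 17837)*(-49325 + g(-163)/(-7716)) = ((-72 + 6*52) + 17837)*(-49325 - 126/(-163)/(-7716)) = ((-72 + 312) + 17837)*(-49325 - 126*(-1/163)*(-1/7716)) = (240 + 17837)*(-49325 + (126/163)*(-1/7716)) = 18077*(-49325 - 21/209618) = 18077*(-10339407871/209618) = -186905476084067/209618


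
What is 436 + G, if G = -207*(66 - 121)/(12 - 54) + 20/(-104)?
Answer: 14991/91 ≈ 164.74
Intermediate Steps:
G = -24685/91 (G = -207/((-42/(-55))) + 20*(-1/104) = -207/((-42*(-1/55))) - 5/26 = -207/42/55 - 5/26 = -207*55/42 - 5/26 = -3795/14 - 5/26 = -24685/91 ≈ -271.26)
436 + G = 436 - 24685/91 = 14991/91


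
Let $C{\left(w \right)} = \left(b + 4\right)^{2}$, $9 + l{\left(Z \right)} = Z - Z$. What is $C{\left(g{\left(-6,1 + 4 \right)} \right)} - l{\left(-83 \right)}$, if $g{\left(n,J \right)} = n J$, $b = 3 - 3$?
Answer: $25$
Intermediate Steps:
$b = 0$ ($b = 3 - 3 = 0$)
$l{\left(Z \right)} = -9$ ($l{\left(Z \right)} = -9 + \left(Z - Z\right) = -9 + 0 = -9$)
$g{\left(n,J \right)} = J n$
$C{\left(w \right)} = 16$ ($C{\left(w \right)} = \left(0 + 4\right)^{2} = 4^{2} = 16$)
$C{\left(g{\left(-6,1 + 4 \right)} \right)} - l{\left(-83 \right)} = 16 - -9 = 16 + 9 = 25$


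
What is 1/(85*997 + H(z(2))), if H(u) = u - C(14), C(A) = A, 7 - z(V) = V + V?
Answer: 1/84734 ≈ 1.1802e-5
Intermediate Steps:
z(V) = 7 - 2*V (z(V) = 7 - (V + V) = 7 - 2*V)
H(u) = -14 + u (H(u) = u - 1*14 = u - 14 = -14 + u)
1/(85*997 + H(z(2))) = 1/(85*997 + (-14 + (7 - 2*2))) = 1/(84745 + (-14 + (7 - 4))) = 1/(84745 + (-14 + 3)) = 1/(84745 - 11) = 1/84734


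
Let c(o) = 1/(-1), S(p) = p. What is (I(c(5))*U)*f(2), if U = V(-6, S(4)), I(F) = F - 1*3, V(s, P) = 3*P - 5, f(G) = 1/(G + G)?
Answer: -7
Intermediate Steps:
c(o) = -1
f(G) = 1/(2*G)
V(s, P) = -5 + 3*P
I(F) = -3 + F (I(F) = F - 3 = -3 + F)
U = 7 (U = -5 + 3*4 = -5 + 12 = 7)
(I(c(5))*U)*f(2) = ((-3 - 1)*7)*((½)/2) = (-4*7)*((½)*(½)) = -28*¼ = -7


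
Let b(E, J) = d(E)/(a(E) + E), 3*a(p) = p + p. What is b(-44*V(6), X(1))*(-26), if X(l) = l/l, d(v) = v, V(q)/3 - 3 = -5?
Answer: -78/5 ≈ -15.600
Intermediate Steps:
a(p) = 2*p/3 (a(p) = (p + p)/3 = (2*p)/3 = 2*p/3)
V(q) = -6 (V(q) = 9 + 3*(-5) = 9 - 15 = -6)
X(l) = 1
b(E, J) = 3/5 (b(E, J) = E/(2*E/3 + E) = E/((5*E/3)) = (3/(5*E))*E = 3/5)
b(-44*V(6), X(1))*(-26) = (3/5)*(-26) = -78/5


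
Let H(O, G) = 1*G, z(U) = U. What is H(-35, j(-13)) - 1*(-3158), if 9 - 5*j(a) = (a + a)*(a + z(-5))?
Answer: 15331/5 ≈ 3066.2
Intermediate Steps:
j(a) = 9/5 - 2*a*(-5 + a)/5 (j(a) = 9/5 - (a + a)*(a - 5)/5 = 9/5 - 2*a*(-5 + a)/5)
H(O, G) = G
H(-35, j(-13)) - 1*(-3158) = (9/5 + 2*(-13) - ⅖*(-13)²) - 1*(-3158) = (9/5 - 26 - ⅖*169) + 3158 = (9/5 - 26 - 338/5) + 3158 = -459/5 + 3158 = 15331/5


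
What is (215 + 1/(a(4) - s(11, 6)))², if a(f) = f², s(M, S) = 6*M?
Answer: 115541001/2500 ≈ 46216.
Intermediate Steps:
(215 + 1/(a(4) - s(11, 6)))² = (215 + 1/(4² - 6*11))² = (215 + 1/(16 - 1*66))² = (215 + 1/(16 - 66))² = (215 + 1/(-50))² = (215 - 1/50)² = (10749/50)² = 115541001/2500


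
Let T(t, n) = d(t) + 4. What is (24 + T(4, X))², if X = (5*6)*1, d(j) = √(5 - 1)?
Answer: 900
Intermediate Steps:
d(j) = 2 (d(j) = √4 = 2)
X = 30 (X = 30*1 = 30)
T(t, n) = 6 (T(t, n) = 2 + 4 = 6)
(24 + T(4, X))² = (24 + 6)² = 30² = 900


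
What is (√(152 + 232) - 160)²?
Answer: 25984 - 2560*√6 ≈ 19713.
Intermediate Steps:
(√(152 + 232) - 160)² = (√384 - 160)² = (8*√6 - 160)² = (-160 + 8*√6)²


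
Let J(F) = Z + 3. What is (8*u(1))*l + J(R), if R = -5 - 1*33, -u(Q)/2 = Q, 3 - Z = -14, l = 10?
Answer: -140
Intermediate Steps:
Z = 17 (Z = 3 - 1*(-14) = 3 + 14 = 17)
u(Q) = -2*Q
R = -38 (R = -5 - 33 = -38)
J(F) = 20 (J(F) = 17 + 3 = 20)
(8*u(1))*l + J(R) = (8*(-2*1))*10 + 20 = (8*(-2))*10 + 20 = -16*10 + 20 = -160 + 20 = -140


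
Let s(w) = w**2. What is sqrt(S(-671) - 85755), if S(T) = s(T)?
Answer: sqrt(364486) ≈ 603.73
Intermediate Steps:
S(T) = T**2
sqrt(S(-671) - 85755) = sqrt((-671)**2 - 85755) = sqrt(450241 - 85755) = sqrt(364486)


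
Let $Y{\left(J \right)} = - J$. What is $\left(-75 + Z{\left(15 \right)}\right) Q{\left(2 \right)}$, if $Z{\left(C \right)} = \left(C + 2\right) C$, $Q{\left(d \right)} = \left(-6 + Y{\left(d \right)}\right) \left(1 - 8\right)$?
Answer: $10080$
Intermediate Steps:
$Q{\left(d \right)} = 42 + 7 d$ ($Q{\left(d \right)} = \left(-6 - d\right) \left(1 - 8\right) = \left(-6 - d\right) \left(-7\right) = 42 + 7 d$)
$Z{\left(C \right)} = C \left(2 + C\right)$ ($Z{\left(C \right)} = \left(2 + C\right) C = C \left(2 + C\right)$)
$\left(-75 + Z{\left(15 \right)}\right) Q{\left(2 \right)} = \left(-75 + 15 \left(2 + 15\right)\right) \left(42 + 7 \cdot 2\right) = \left(-75 + 15 \cdot 17\right) \left(42 + 14\right) = \left(-75 + 255\right) 56 = 180 \cdot 56 = 10080$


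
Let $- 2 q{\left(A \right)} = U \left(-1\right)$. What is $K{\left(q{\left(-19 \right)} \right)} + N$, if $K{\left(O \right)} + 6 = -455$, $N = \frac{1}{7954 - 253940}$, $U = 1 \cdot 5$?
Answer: $- \frac{113399547}{245986} \approx -461.0$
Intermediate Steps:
$U = 5$
$q{\left(A \right)} = \frac{5}{2}$ ($q{\left(A \right)} = - \frac{5 \left(-1\right)}{2} = \left(- \frac{1}{2}\right) \left(-5\right) = \frac{5}{2}$)
$N = - \frac{1}{245986}$ ($N = \frac{1}{-245986} = - \frac{1}{245986} \approx -4.0653 \cdot 10^{-6}$)
$K{\left(O \right)} = -461$ ($K{\left(O \right)} = -6 - 455 = -461$)
$K{\left(q{\left(-19 \right)} \right)} + N = -461 - \frac{1}{245986} = - \frac{113399547}{245986}$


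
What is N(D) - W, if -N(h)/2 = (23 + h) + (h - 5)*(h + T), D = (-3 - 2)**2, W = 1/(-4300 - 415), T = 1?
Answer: -5356239/4715 ≈ -1136.0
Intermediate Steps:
W = -1/4715 (W = 1/(-4715) = -1/4715 ≈ -0.00021209)
D = 25 (D = (-5)**2 = 25)
N(h) = -46 - 2*h - 2*(1 + h)*(-5 + h) (N(h) = -2*((23 + h) + (h - 5)*(h + 1)) = -2*((23 + h) + (-5 + h)*(1 + h)) = -2*((23 + h) + (1 + h)*(-5 + h)) = -2*(23 + h + (1 + h)*(-5 + h)) = -46 - 2*h - 2*(1 + h)*(-5 + h))
N(D) - W = (-36 - 2*25**2 + 6*25) - 1*(-1/4715) = (-36 - 2*625 + 150) + 1/4715 = (-36 - 1250 + 150) + 1/4715 = -1136 + 1/4715 = -5356239/4715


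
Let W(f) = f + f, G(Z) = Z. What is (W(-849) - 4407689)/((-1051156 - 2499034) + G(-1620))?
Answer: 4409387/3551810 ≈ 1.2414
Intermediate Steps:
W(f) = 2*f
(W(-849) - 4407689)/((-1051156 - 2499034) + G(-1620)) = (2*(-849) - 4407689)/((-1051156 - 2499034) - 1620) = (-1698 - 4407689)/(-3550190 - 1620) = -4409387/(-3551810) = -4409387*(-1/3551810) = 4409387/3551810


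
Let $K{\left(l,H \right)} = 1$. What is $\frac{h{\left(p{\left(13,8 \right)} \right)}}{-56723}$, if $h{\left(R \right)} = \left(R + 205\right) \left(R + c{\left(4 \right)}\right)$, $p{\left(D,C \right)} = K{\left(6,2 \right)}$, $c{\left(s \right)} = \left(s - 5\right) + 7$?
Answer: $- \frac{1442}{56723} \approx -0.025422$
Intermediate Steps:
$c{\left(s \right)} = 2 + s$ ($c{\left(s \right)} = \left(-5 + s\right) + 7 = 2 + s$)
$p{\left(D,C \right)} = 1$
$h{\left(R \right)} = \left(6 + R\right) \left(205 + R\right)$ ($h{\left(R \right)} = \left(R + 205\right) \left(R + \left(2 + 4\right)\right) = \left(205 + R\right) \left(R + 6\right) = \left(205 + R\right) \left(6 + R\right) = \left(6 + R\right) \left(205 + R\right)$)
$\frac{h{\left(p{\left(13,8 \right)} \right)}}{-56723} = \frac{1230 + 1^{2} + 211 \cdot 1}{-56723} = \left(1230 + 1 + 211\right) \left(- \frac{1}{56723}\right) = 1442 \left(- \frac{1}{56723}\right) = - \frac{1442}{56723}$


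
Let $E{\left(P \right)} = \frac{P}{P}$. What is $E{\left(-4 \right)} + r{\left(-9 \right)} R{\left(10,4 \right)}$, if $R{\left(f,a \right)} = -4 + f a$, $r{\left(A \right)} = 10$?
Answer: $361$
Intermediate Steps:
$E{\left(P \right)} = 1$
$R{\left(f,a \right)} = -4 + a f$
$E{\left(-4 \right)} + r{\left(-9 \right)} R{\left(10,4 \right)} = 1 + 10 \left(-4 + 4 \cdot 10\right) = 1 + 10 \left(-4 + 40\right) = 1 + 10 \cdot 36 = 1 + 360 = 361$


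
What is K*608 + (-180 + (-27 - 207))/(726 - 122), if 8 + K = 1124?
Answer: 204915249/302 ≈ 6.7853e+5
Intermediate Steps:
K = 1116 (K = -8 + 1124 = 1116)
K*608 + (-180 + (-27 - 207))/(726 - 122) = 1116*608 + (-180 + (-27 - 207))/(726 - 122) = 678528 + (-180 - 234)/604 = 678528 - 414*1/604 = 678528 - 207/302 = 204915249/302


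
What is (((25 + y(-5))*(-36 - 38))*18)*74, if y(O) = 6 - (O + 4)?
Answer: -3154176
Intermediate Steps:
y(O) = 2 - O (y(O) = 6 - (4 + O) = 6 + (-4 - O) = 2 - O)
(((25 + y(-5))*(-36 - 38))*18)*74 = (((25 + (2 - 1*(-5)))*(-36 - 38))*18)*74 = (((25 + (2 + 5))*(-74))*18)*74 = (((25 + 7)*(-74))*18)*74 = ((32*(-74))*18)*74 = -2368*18*74 = -42624*74 = -3154176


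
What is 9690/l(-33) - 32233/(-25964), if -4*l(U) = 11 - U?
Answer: -251236597/285604 ≈ -879.67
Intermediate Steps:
l(U) = -11/4 + U/4 (l(U) = -(11 - U)/4 = -11/4 + U/4)
9690/l(-33) - 32233/(-25964) = 9690/(-11/4 + (¼)*(-33)) - 32233/(-25964) = 9690/(-11/4 - 33/4) - 32233*(-1/25964) = 9690/(-11) + 32233/25964 = 9690*(-1/11) + 32233/25964 = -9690/11 + 32233/25964 = -251236597/285604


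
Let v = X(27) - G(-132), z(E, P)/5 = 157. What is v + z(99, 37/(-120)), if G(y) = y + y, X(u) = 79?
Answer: 1128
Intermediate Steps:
G(y) = 2*y
z(E, P) = 785 (z(E, P) = 5*157 = 785)
v = 343 (v = 79 - 2*(-132) = 79 - 1*(-264) = 79 + 264 = 343)
v + z(99, 37/(-120)) = 343 + 785 = 1128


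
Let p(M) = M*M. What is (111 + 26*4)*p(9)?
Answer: 17415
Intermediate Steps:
p(M) = M²
(111 + 26*4)*p(9) = (111 + 26*4)*9² = (111 + 104)*81 = 215*81 = 17415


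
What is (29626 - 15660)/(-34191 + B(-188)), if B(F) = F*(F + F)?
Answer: 13966/36497 ≈ 0.38266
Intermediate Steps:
B(F) = 2*F**2 (B(F) = F*(2*F) = 2*F**2)
(29626 - 15660)/(-34191 + B(-188)) = (29626 - 15660)/(-34191 + 2*(-188)**2) = 13966/(-34191 + 2*35344) = 13966/(-34191 + 70688) = 13966/36497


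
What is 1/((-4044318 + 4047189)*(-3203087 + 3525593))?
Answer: 1/925914726 ≈ 1.0800e-9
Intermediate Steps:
1/((-4044318 + 4047189)*(-3203087 + 3525593)) = 1/(2871*322506) = 1/925914726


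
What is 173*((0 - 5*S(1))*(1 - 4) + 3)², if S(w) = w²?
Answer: 56052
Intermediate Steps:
173*((0 - 5*S(1))*(1 - 4) + 3)² = 173*((0 - 5*1²)*(1 - 4) + 3)² = 173*((0 - 5*1)*(-3) + 3)² = 173*((0 - 5)*(-3) + 3)² = 173*(-5*(-3) + 3)² = 173*(15 + 3)² = 173*18² = 173*324 = 56052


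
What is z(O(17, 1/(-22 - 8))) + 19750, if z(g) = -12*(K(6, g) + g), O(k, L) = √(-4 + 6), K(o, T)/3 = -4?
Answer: 19894 - 12*√2 ≈ 19877.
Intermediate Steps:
K(o, T) = -12 (K(o, T) = 3*(-4) = -12)
O(k, L) = √2
z(g) = 144 - 12*g (z(g) = -12*(-12 + g) = 144 - 12*g)
z(O(17, 1/(-22 - 8))) + 19750 = (144 - 12*√2) + 19750 = 19894 - 12*√2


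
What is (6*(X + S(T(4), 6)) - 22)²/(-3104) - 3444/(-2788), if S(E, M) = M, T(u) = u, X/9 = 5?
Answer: -81623/3298 ≈ -24.749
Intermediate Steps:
X = 45 (X = 9*5 = 45)
(6*(X + S(T(4), 6)) - 22)²/(-3104) - 3444/(-2788) = (6*(45 + 6) - 22)²/(-3104) - 3444/(-2788) = (6*51 - 22)²*(-1/3104) - 3444*(-1/2788) = (306 - 22)²*(-1/3104) + 21/17 = 284²*(-1/3104) + 21/17 = 80656*(-1/3104) + 21/17 = -5041/194 + 21/17 = -81623/3298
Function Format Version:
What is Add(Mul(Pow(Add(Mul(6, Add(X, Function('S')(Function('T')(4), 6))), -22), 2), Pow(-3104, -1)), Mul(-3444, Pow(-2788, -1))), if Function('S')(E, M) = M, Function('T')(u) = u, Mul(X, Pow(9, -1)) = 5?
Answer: Rational(-81623, 3298) ≈ -24.749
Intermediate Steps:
X = 45 (X = Mul(9, 5) = 45)
Add(Mul(Pow(Add(Mul(6, Add(X, Function('S')(Function('T')(4), 6))), -22), 2), Pow(-3104, -1)), Mul(-3444, Pow(-2788, -1))) = Add(Mul(Pow(Add(Mul(6, Add(45, 6)), -22), 2), Pow(-3104, -1)), Mul(-3444, Pow(-2788, -1))) = Add(Mul(Pow(Add(Mul(6, 51), -22), 2), Rational(-1, 3104)), Mul(-3444, Rational(-1, 2788))) = Add(Mul(Pow(Add(306, -22), 2), Rational(-1, 3104)), Rational(21, 17)) = Add(Mul(Pow(284, 2), Rational(-1, 3104)), Rational(21, 17)) = Add(Mul(80656, Rational(-1, 3104)), Rational(21, 17)) = Add(Rational(-5041, 194), Rational(21, 17)) = Rational(-81623, 3298)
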